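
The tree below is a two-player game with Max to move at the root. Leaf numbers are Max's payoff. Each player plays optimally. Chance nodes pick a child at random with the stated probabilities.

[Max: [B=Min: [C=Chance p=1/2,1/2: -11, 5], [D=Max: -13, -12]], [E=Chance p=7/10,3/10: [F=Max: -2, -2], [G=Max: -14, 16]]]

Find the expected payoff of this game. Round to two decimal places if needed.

C (Chance): 1/2·-11 + 1/2·5 = -3
D (Max): max(-13, -12) = -12
B (Min): min(-3, -12) = -12
F (Max): max(-2, -2) = -2
G (Max): max(-14, 16) = 16
E (Chance): 7/10·-2 + 3/10·16 = 3.4
Root (Max): max(-12, 3.4) = 3.4

3.4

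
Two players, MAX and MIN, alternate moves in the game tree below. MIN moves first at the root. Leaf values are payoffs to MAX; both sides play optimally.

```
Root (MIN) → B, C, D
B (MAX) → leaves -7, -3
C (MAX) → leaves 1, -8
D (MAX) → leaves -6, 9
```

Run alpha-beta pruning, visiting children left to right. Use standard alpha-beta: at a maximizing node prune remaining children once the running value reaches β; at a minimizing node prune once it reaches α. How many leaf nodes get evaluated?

5

B [α=-∞,β=+∞]: v=-3
C [α=-∞,β=-3]: v=1 after child 1 ≥ β → β-cutoff, skip 1
D [α=-∞,β=-3]: v=9
Root [α=-∞,β=+∞]: v=-3
Leaves evaluated: 5 of 6.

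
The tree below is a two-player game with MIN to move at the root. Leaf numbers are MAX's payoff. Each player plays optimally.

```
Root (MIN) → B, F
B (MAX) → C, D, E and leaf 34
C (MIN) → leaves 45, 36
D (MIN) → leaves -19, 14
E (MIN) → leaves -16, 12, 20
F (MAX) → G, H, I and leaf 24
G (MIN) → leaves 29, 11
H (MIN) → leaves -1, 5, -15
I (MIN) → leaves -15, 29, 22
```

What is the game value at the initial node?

C (MIN): min(45, 36) = 36
D (MIN): min(-19, 14) = -19
E (MIN): min(-16, 12, 20) = -16
B (MAX): max(36, -19, -16, 34) = 36
G (MIN): min(29, 11) = 11
H (MIN): min(-1, 5, -15) = -15
I (MIN): min(-15, 29, 22) = -15
F (MAX): max(11, -15, -15, 24) = 24
Root (MIN): min(36, 24) = 24

24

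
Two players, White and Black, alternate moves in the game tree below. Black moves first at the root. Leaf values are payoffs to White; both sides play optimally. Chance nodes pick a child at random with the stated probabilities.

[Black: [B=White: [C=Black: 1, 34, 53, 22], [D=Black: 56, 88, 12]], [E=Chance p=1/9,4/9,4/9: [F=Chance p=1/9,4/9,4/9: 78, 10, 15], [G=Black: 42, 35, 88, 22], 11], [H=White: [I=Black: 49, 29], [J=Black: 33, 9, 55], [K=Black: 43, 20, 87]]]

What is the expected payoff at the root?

C (Black): min(1, 34, 53, 22) = 1
D (Black): min(56, 88, 12) = 12
B (White): max(1, 12) = 12
F (Chance): 1/9·78 + 4/9·10 + 4/9·15 = 19.78
G (Black): min(42, 35, 88, 22) = 22
E (Chance): 1/9·19.78 + 4/9·22 + 4/9·11 = 16.86
I (Black): min(49, 29) = 29
J (Black): min(33, 9, 55) = 9
K (Black): min(43, 20, 87) = 20
H (White): max(29, 9, 20) = 29
Root (Black): min(12, 16.86, 29) = 12

12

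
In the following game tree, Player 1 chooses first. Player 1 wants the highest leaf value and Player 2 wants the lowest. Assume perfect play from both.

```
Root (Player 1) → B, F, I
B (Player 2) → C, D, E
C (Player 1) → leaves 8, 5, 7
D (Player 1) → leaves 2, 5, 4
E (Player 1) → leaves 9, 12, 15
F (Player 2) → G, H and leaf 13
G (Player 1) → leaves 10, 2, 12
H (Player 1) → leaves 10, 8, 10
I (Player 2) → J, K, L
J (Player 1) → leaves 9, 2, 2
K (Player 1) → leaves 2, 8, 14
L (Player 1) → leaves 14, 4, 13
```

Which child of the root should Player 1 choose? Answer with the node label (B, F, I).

F

C (Player 1): max(8, 5, 7) = 8
D (Player 1): max(2, 5, 4) = 5
E (Player 1): max(9, 12, 15) = 15
B (Player 2): min(8, 5, 15) = 5
G (Player 1): max(10, 2, 12) = 12
H (Player 1): max(10, 8, 10) = 10
F (Player 2): min(12, 10, 13) = 10
J (Player 1): max(9, 2, 2) = 9
K (Player 1): max(2, 8, 14) = 14
L (Player 1): max(14, 4, 13) = 14
I (Player 2): min(9, 14, 14) = 9
Root (Player 1): max(5, 10, 9) = 10
Player 1 picks the child with the highest value: F (value 10).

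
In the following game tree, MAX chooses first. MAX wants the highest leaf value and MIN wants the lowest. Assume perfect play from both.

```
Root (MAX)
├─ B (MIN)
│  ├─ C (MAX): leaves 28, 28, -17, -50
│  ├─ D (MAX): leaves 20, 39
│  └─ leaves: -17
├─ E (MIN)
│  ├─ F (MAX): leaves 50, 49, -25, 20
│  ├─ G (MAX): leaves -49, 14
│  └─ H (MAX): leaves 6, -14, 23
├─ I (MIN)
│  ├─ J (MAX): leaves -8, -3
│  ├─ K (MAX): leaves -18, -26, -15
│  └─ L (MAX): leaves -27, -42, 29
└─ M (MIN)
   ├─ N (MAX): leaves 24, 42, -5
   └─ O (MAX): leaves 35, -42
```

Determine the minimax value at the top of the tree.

35

C (MAX): max(28, 28, -17, -50) = 28
D (MAX): max(20, 39) = 39
B (MIN): min(28, 39, -17) = -17
F (MAX): max(50, 49, -25, 20) = 50
G (MAX): max(-49, 14) = 14
H (MAX): max(6, -14, 23) = 23
E (MIN): min(50, 14, 23) = 14
J (MAX): max(-8, -3) = -3
K (MAX): max(-18, -26, -15) = -15
L (MAX): max(-27, -42, 29) = 29
I (MIN): min(-3, -15, 29) = -15
N (MAX): max(24, 42, -5) = 42
O (MAX): max(35, -42) = 35
M (MIN): min(42, 35) = 35
Root (MAX): max(-17, 14, -15, 35) = 35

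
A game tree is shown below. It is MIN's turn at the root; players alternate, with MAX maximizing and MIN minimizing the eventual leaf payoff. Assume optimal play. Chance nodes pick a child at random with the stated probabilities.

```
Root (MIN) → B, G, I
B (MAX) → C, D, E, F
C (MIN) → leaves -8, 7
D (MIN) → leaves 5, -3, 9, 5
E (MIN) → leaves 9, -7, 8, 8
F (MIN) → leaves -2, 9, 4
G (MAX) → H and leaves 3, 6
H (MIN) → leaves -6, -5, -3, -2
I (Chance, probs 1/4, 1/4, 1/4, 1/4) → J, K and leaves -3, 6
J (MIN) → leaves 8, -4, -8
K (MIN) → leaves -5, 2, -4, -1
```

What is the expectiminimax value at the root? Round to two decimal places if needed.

C (MIN): min(-8, 7) = -8
D (MIN): min(5, -3, 9, 5) = -3
E (MIN): min(9, -7, 8, 8) = -7
F (MIN): min(-2, 9, 4) = -2
B (MAX): max(-8, -3, -7, -2) = -2
H (MIN): min(-6, -5, -3, -2) = -6
G (MAX): max(-6, 3, 6) = 6
J (MIN): min(8, -4, -8) = -8
K (MIN): min(-5, 2, -4, -1) = -5
I (Chance): 1/4·-8 + 1/4·-5 + 1/4·-3 + 1/4·6 = -2.5
Root (MIN): min(-2, 6, -2.5) = -2.5

-2.5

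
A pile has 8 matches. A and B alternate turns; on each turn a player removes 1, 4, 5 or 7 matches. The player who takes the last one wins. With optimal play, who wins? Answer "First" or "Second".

Compute winning (W) and losing (L) positions by backward induction:
i:   0  1  2  3  4  5  6  7  8
     L  W  L  W  W  W  W  W  L
Position 8 is L, so the second player wins.

Second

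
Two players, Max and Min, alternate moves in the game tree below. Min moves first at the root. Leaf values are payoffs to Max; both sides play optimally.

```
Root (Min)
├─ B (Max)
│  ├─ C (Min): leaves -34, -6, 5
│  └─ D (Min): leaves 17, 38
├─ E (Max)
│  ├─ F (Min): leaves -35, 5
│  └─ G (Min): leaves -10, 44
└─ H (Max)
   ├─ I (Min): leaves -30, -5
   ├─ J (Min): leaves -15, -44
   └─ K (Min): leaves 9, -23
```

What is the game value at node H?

-23

I: min(-30, -5) = -30
J: min(-15, -44) = -44
K: min(9, -23) = -23
H: max(-30, -44, -23) = -23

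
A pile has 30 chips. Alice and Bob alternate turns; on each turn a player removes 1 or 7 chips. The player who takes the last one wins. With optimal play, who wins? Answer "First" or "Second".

i:   0  1  2  3  4  5  6  7  8  9 10 11 12 13 14 15 16 17 18 19 20 21 22 23 24 25 26 27 28 29 30
     L  W  L  W  L  W  L  W  L  W  L  W  L  W  L  W  L  W  L  W  L  W  L  W  L  W  L  W  L  W  L
Position 30 is L, so the second player wins.

Second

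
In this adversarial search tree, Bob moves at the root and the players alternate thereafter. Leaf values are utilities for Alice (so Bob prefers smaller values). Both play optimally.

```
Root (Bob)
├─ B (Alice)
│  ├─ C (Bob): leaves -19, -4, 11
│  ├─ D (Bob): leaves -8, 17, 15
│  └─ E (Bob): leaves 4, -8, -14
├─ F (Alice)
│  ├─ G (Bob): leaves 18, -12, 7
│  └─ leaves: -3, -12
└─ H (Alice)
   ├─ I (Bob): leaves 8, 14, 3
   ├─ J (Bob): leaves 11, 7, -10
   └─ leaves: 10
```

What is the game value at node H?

10

I: min(8, 14, 3) = 3
J: min(11, 7, -10) = -10
H: max(3, -10, 10) = 10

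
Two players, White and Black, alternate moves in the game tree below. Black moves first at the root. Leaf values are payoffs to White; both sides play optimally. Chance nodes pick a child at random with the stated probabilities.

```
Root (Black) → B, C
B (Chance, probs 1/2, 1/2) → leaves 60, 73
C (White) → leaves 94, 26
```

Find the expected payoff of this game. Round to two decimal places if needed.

66.5

B (Chance): 1/2·60 + 1/2·73 = 66.5
C (White): max(94, 26) = 94
Root (Black): min(66.5, 94) = 66.5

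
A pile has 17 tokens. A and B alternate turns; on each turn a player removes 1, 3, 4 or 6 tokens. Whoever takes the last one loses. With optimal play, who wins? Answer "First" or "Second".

Positions where the player to move wins (W) vs loses (L):
i:   0  1  2  3  4  5  6  7  8  9 10 11 12 13 14 15 16 17
     W  L  W  L  W  W  W  W  L  W  L  W  W  W  W  L  W  L
Position 17 is L, so the second player wins.

Second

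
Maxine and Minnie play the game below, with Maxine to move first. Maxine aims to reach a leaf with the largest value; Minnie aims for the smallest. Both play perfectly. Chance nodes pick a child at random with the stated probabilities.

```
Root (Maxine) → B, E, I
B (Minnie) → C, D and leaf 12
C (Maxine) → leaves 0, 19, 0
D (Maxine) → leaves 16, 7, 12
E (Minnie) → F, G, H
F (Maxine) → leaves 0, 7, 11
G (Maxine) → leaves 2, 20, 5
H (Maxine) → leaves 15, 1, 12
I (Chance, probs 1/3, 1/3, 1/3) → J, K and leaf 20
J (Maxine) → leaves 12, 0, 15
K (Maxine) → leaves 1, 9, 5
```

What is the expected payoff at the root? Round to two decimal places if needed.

C (Maxine): max(0, 19, 0) = 19
D (Maxine): max(16, 7, 12) = 16
B (Minnie): min(19, 16, 12) = 12
F (Maxine): max(0, 7, 11) = 11
G (Maxine): max(2, 20, 5) = 20
H (Maxine): max(15, 1, 12) = 15
E (Minnie): min(11, 20, 15) = 11
J (Maxine): max(12, 0, 15) = 15
K (Maxine): max(1, 9, 5) = 9
I (Chance): 1/3·15 + 1/3·9 + 1/3·20 = 14.67
Root (Maxine): max(12, 11, 14.67) = 14.67

14.67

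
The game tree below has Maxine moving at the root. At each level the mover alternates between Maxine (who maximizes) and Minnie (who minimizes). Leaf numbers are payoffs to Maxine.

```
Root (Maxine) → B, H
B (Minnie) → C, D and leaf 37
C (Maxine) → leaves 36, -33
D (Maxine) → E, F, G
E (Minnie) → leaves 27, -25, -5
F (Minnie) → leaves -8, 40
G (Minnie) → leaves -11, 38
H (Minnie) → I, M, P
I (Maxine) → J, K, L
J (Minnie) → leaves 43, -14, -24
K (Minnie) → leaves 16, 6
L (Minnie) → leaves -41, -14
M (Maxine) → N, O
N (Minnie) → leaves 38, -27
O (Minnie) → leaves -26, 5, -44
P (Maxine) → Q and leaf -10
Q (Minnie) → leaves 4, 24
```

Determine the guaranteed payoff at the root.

C (Maxine): max(36, -33) = 36
E (Minnie): min(27, -25, -5) = -25
F (Minnie): min(-8, 40) = -8
G (Minnie): min(-11, 38) = -11
D (Maxine): max(-25, -8, -11) = -8
B (Minnie): min(36, -8, 37) = -8
J (Minnie): min(43, -14, -24) = -24
K (Minnie): min(16, 6) = 6
L (Minnie): min(-41, -14) = -41
I (Maxine): max(-24, 6, -41) = 6
N (Minnie): min(38, -27) = -27
O (Minnie): min(-26, 5, -44) = -44
M (Maxine): max(-27, -44) = -27
Q (Minnie): min(4, 24) = 4
P (Maxine): max(4, -10) = 4
H (Minnie): min(6, -27, 4) = -27
Root (Maxine): max(-8, -27) = -8

-8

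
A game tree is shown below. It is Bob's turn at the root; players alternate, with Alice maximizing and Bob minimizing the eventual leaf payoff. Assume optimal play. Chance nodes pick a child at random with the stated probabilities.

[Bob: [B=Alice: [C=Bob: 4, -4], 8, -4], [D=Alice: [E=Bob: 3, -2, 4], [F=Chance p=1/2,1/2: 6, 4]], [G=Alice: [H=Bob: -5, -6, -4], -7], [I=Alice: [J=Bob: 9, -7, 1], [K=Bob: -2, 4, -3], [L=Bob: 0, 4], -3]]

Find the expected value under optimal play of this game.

C (Bob): min(4, -4) = -4
B (Alice): max(-4, 8, -4) = 8
E (Bob): min(3, -2, 4) = -2
F (Chance): 1/2·6 + 1/2·4 = 5
D (Alice): max(-2, 5) = 5
H (Bob): min(-5, -6, -4) = -6
G (Alice): max(-6, -7) = -6
J (Bob): min(9, -7, 1) = -7
K (Bob): min(-2, 4, -3) = -3
L (Bob): min(0, 4) = 0
I (Alice): max(-7, -3, 0, -3) = 0
Root (Bob): min(8, 5, -6, 0) = -6

-6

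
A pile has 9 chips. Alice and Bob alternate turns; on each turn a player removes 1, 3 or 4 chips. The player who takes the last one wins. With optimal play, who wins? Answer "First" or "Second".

Compute winning (W) and losing (L) positions by backward induction:
i:   0  1  2  3  4  5  6  7  8  9
     L  W  L  W  W  W  W  L  W  L
Position 9 is L, so the second player wins.

Second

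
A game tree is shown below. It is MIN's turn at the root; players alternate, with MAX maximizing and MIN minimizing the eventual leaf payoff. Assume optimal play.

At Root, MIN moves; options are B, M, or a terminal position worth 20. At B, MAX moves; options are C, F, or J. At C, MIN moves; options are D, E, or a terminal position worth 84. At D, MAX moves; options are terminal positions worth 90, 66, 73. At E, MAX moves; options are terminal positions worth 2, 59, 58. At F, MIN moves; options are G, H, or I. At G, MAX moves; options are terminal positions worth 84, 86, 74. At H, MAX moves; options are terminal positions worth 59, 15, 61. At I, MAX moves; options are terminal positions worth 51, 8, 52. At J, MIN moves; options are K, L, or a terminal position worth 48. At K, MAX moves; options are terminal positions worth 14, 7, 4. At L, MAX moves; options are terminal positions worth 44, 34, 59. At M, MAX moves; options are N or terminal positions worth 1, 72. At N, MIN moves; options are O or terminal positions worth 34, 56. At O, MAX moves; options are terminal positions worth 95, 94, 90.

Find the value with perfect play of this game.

D (MAX): max(90, 66, 73) = 90
E (MAX): max(2, 59, 58) = 59
C (MIN): min(90, 59, 84) = 59
G (MAX): max(84, 86, 74) = 86
H (MAX): max(59, 15, 61) = 61
I (MAX): max(51, 8, 52) = 52
F (MIN): min(86, 61, 52) = 52
K (MAX): max(14, 7, 4) = 14
L (MAX): max(44, 34, 59) = 59
J (MIN): min(14, 59, 48) = 14
B (MAX): max(59, 52, 14) = 59
O (MAX): max(95, 94, 90) = 95
N (MIN): min(95, 34, 56) = 34
M (MAX): max(34, 1, 72) = 72
Root (MIN): min(59, 72, 20) = 20

20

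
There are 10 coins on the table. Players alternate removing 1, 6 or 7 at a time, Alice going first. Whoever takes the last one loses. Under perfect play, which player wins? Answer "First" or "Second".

i:   0  1  2  3  4  5  6  7  8  9 10
     W  L  W  L  W  L  W  W  W  W  W
Position 10 is W, so the first player wins.

First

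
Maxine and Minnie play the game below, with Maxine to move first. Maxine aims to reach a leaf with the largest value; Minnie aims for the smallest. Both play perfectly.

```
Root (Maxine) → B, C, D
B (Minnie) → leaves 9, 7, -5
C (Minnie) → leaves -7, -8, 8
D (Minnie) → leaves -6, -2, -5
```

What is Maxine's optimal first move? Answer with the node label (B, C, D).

B (Minnie): min(9, 7, -5) = -5
C (Minnie): min(-7, -8, 8) = -8
D (Minnie): min(-6, -2, -5) = -6
Root (Maxine): max(-5, -8, -6) = -5
Maxine picks the child with the highest value: B (value -5).

B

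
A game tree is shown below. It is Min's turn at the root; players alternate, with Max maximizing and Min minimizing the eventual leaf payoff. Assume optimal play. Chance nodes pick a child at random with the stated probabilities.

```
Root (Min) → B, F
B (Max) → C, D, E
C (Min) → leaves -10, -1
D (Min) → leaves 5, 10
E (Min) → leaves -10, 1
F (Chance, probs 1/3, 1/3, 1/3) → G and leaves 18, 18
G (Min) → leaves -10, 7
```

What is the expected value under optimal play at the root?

C (Min): min(-10, -1) = -10
D (Min): min(5, 10) = 5
E (Min): min(-10, 1) = -10
B (Max): max(-10, 5, -10) = 5
G (Min): min(-10, 7) = -10
F (Chance): 1/3·-10 + 1/3·18 + 1/3·18 = 8.67
Root (Min): min(5, 8.67) = 5

5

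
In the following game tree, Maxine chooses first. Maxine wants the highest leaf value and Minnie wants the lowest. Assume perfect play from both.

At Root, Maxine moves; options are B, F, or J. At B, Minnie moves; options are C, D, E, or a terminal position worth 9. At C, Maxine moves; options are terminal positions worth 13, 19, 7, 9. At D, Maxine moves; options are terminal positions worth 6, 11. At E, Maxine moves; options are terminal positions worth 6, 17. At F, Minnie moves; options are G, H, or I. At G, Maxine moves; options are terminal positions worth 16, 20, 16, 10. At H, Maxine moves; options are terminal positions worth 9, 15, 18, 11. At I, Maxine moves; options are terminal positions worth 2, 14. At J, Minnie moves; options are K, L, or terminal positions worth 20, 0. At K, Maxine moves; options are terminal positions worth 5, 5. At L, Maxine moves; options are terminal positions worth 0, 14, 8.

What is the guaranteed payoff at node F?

14

G: max(16, 20, 16, 10) = 20
H: max(9, 15, 18, 11) = 18
I: max(2, 14) = 14
F: min(20, 18, 14) = 14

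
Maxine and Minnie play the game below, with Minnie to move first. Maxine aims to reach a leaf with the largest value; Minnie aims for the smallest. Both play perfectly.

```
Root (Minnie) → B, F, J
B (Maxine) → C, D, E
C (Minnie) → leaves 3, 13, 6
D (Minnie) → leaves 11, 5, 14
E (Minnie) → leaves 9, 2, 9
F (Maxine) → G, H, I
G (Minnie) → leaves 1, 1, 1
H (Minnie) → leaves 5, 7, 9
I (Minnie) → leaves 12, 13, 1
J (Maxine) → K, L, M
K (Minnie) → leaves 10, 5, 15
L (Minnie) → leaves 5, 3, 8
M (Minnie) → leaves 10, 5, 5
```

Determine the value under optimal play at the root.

C (Minnie): min(3, 13, 6) = 3
D (Minnie): min(11, 5, 14) = 5
E (Minnie): min(9, 2, 9) = 2
B (Maxine): max(3, 5, 2) = 5
G (Minnie): min(1, 1, 1) = 1
H (Minnie): min(5, 7, 9) = 5
I (Minnie): min(12, 13, 1) = 1
F (Maxine): max(1, 5, 1) = 5
K (Minnie): min(10, 5, 15) = 5
L (Minnie): min(5, 3, 8) = 3
M (Minnie): min(10, 5, 5) = 5
J (Maxine): max(5, 3, 5) = 5
Root (Minnie): min(5, 5, 5) = 5

5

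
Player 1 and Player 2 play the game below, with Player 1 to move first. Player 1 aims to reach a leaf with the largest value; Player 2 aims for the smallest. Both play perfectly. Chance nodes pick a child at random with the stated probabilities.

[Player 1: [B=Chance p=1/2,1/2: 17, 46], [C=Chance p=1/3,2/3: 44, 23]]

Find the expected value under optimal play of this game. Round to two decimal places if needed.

31.5

B (Chance): 1/2·17 + 1/2·46 = 31.5
C (Chance): 1/3·44 + 2/3·23 = 30
Root (Player 1): max(31.5, 30) = 31.5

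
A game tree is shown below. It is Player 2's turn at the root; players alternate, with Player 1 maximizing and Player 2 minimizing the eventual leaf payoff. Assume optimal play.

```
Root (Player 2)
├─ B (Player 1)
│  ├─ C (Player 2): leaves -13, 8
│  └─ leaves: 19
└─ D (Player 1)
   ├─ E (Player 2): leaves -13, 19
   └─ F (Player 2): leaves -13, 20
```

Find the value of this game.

-13

C (Player 2): min(-13, 8) = -13
B (Player 1): max(-13, 19) = 19
E (Player 2): min(-13, 19) = -13
F (Player 2): min(-13, 20) = -13
D (Player 1): max(-13, -13) = -13
Root (Player 2): min(19, -13) = -13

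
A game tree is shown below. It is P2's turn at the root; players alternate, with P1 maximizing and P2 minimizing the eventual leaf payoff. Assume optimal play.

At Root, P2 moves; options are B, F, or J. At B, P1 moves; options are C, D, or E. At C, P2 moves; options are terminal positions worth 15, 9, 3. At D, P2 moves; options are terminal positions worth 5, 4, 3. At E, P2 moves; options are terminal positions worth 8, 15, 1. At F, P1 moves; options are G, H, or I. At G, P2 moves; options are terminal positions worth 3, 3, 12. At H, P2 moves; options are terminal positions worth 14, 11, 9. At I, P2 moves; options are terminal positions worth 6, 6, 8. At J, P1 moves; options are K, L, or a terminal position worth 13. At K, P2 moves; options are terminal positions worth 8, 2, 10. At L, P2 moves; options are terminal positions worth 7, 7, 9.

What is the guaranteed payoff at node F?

G: min(3, 3, 12) = 3
H: min(14, 11, 9) = 9
I: min(6, 6, 8) = 6
F: max(3, 9, 6) = 9

9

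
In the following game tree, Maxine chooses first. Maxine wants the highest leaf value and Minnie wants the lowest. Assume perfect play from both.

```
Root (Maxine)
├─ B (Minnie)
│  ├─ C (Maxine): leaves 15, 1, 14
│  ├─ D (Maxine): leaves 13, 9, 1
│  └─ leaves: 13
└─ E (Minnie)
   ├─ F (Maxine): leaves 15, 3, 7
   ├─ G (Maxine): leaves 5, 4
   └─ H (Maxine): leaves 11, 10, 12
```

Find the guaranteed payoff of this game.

13

C (Maxine): max(15, 1, 14) = 15
D (Maxine): max(13, 9, 1) = 13
B (Minnie): min(15, 13, 13) = 13
F (Maxine): max(15, 3, 7) = 15
G (Maxine): max(5, 4) = 5
H (Maxine): max(11, 10, 12) = 12
E (Minnie): min(15, 5, 12) = 5
Root (Maxine): max(13, 5) = 13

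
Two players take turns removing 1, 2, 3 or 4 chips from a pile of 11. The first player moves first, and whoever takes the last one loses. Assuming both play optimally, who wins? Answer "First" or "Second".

Compute winning (W) and losing (L) positions by backward induction:
i:   0  1  2  3  4  5  6  7  8  9 10 11
     W  L  W  W  W  W  L  W  W  W  W  L
Position 11 is L, so the second player wins.

Second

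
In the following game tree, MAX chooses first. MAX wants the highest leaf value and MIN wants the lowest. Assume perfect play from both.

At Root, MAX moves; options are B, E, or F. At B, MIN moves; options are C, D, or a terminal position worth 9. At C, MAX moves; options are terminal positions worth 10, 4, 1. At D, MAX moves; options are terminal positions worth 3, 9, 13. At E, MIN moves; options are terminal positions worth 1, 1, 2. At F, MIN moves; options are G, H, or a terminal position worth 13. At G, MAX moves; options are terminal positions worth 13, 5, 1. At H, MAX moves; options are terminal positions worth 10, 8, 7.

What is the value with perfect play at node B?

C: max(10, 4, 1) = 10
D: max(3, 9, 13) = 13
B: min(10, 13, 9) = 9

9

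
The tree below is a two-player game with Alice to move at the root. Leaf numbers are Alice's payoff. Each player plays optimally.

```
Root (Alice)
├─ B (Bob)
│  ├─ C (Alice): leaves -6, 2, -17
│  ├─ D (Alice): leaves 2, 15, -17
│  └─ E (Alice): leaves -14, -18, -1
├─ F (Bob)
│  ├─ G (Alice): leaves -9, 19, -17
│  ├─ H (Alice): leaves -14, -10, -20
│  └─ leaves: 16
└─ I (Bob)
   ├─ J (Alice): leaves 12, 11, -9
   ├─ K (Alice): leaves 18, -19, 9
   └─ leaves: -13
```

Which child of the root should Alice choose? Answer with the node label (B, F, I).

C (Alice): max(-6, 2, -17) = 2
D (Alice): max(2, 15, -17) = 15
E (Alice): max(-14, -18, -1) = -1
B (Bob): min(2, 15, -1) = -1
G (Alice): max(-9, 19, -17) = 19
H (Alice): max(-14, -10, -20) = -10
F (Bob): min(19, -10, 16) = -10
J (Alice): max(12, 11, -9) = 12
K (Alice): max(18, -19, 9) = 18
I (Bob): min(12, 18, -13) = -13
Root (Alice): max(-1, -10, -13) = -1
Alice picks the child with the highest value: B (value -1).

B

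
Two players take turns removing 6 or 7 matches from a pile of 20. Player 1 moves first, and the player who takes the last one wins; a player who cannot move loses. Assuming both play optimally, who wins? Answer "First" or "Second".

First

W/L table (W = player to move can force a win):
i:   0  1  2  3  4  5  6  7  8  9 10 11 12 13 14 15 16 17 18 19 20
     L  L  L  L  L  L  W  W  W  W  W  W  W  L  L  L  L  L  L  W  W
Position 20 is W, so the first player wins.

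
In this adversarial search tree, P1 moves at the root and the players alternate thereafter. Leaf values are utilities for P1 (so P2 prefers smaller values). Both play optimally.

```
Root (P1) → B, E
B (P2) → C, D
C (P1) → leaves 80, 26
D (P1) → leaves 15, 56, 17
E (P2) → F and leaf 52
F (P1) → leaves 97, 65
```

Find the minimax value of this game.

C (P1): max(80, 26) = 80
D (P1): max(15, 56, 17) = 56
B (P2): min(80, 56) = 56
F (P1): max(97, 65) = 97
E (P2): min(97, 52) = 52
Root (P1): max(56, 52) = 56

56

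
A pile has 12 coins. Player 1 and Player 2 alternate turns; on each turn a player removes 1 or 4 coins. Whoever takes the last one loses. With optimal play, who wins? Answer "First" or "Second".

First

Compute winning (W) and losing (L) positions by backward induction:
i:   0  1  2  3  4  5  6  7  8  9 10 11 12
     W  L  W  L  W  W  L  W  L  W  W  L  W
Position 12 is W, so the first player wins.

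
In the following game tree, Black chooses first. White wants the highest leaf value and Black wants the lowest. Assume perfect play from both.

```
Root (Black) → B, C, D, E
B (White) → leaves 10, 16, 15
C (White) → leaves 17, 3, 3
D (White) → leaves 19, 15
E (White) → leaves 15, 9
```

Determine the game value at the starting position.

B (White): max(10, 16, 15) = 16
C (White): max(17, 3, 3) = 17
D (White): max(19, 15) = 19
E (White): max(15, 9) = 15
Root (Black): min(16, 17, 19, 15) = 15

15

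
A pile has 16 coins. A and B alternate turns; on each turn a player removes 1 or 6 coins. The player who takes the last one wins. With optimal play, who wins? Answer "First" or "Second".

Second

i:   0  1  2  3  4  5  6  7  8  9 10 11 12 13 14 15 16
     L  W  L  W  L  W  W  L  W  L  W  L  W  W  L  W  L
Position 16 is L, so the second player wins.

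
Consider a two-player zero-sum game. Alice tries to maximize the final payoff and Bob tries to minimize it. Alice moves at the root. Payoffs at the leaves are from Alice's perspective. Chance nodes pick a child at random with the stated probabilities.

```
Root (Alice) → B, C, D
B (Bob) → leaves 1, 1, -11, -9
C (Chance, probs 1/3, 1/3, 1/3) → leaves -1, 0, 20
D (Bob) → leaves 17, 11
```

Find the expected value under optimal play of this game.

B (Bob): min(1, 1, -11, -9) = -11
C (Chance): 1/3·-1 + 1/3·0 + 1/3·20 = 6.33
D (Bob): min(17, 11) = 11
Root (Alice): max(-11, 6.33, 11) = 11

11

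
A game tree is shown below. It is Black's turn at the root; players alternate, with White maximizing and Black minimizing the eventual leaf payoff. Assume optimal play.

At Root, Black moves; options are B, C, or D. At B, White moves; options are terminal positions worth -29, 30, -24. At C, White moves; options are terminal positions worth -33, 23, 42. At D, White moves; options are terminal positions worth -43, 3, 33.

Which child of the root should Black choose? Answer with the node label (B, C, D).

B

B (White): max(-29, 30, -24) = 30
C (White): max(-33, 23, 42) = 42
D (White): max(-43, 3, 33) = 33
Root (Black): min(30, 42, 33) = 30
Black picks the child with the lowest value: B (value 30).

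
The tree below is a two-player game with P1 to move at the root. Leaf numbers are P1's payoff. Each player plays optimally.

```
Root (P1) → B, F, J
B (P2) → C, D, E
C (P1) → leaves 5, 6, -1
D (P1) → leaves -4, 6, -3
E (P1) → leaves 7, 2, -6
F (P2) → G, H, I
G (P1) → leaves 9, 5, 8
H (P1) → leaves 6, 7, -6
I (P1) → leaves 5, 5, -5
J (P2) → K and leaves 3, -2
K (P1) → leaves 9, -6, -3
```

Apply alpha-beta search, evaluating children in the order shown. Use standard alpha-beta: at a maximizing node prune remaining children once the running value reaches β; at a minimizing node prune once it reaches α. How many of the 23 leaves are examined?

19

C [α=-∞,β=+∞]: v=6
D [α=-∞,β=6]: v=6 after child 2 ≥ β → β-cutoff, skip 1
E [α=-∞,β=6]: v=7 after child 1 ≥ β → β-cutoff, skip 2
B [α=-∞,β=+∞]: v=6
G [α=6,β=+∞]: v=9
H [α=6,β=9]: v=7
I [α=6,β=7]: v=5
F [α=6,β=+∞]: v=5
K [α=6,β=+∞]: v=9
J [α=6,β=+∞]: v=3 after child 2 ≤ α → α-cutoff, skip 1
Root [α=-∞,β=+∞]: v=6
Leaves evaluated: 19 of 23.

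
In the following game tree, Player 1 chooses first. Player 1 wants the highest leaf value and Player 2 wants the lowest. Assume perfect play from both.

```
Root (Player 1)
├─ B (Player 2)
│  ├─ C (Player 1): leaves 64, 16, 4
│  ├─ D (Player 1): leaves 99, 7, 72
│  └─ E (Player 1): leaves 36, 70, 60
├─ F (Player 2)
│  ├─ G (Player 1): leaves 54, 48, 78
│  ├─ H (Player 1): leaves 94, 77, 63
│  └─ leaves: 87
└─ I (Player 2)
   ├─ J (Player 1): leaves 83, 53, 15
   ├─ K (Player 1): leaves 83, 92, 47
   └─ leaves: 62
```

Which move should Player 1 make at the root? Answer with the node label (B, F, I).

F

C (Player 1): max(64, 16, 4) = 64
D (Player 1): max(99, 7, 72) = 99
E (Player 1): max(36, 70, 60) = 70
B (Player 2): min(64, 99, 70) = 64
G (Player 1): max(54, 48, 78) = 78
H (Player 1): max(94, 77, 63) = 94
F (Player 2): min(78, 94, 87) = 78
J (Player 1): max(83, 53, 15) = 83
K (Player 1): max(83, 92, 47) = 92
I (Player 2): min(83, 92, 62) = 62
Root (Player 1): max(64, 78, 62) = 78
Player 1 picks the child with the highest value: F (value 78).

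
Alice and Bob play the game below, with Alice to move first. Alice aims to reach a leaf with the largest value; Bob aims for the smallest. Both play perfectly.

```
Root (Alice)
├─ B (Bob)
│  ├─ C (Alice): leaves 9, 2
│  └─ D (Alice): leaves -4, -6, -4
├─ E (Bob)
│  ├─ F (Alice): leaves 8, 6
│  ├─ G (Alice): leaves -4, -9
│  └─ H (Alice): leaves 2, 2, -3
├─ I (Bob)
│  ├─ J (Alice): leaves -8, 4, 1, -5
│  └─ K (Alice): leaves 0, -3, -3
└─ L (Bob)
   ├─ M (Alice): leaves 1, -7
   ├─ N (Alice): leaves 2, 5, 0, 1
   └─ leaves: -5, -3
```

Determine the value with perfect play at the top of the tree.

C (Alice): max(9, 2) = 9
D (Alice): max(-4, -6, -4) = -4
B (Bob): min(9, -4) = -4
F (Alice): max(8, 6) = 8
G (Alice): max(-4, -9) = -4
H (Alice): max(2, 2, -3) = 2
E (Bob): min(8, -4, 2) = -4
J (Alice): max(-8, 4, 1, -5) = 4
K (Alice): max(0, -3, -3) = 0
I (Bob): min(4, 0) = 0
M (Alice): max(1, -7) = 1
N (Alice): max(2, 5, 0, 1) = 5
L (Bob): min(1, 5, -5, -3) = -5
Root (Alice): max(-4, -4, 0, -5) = 0

0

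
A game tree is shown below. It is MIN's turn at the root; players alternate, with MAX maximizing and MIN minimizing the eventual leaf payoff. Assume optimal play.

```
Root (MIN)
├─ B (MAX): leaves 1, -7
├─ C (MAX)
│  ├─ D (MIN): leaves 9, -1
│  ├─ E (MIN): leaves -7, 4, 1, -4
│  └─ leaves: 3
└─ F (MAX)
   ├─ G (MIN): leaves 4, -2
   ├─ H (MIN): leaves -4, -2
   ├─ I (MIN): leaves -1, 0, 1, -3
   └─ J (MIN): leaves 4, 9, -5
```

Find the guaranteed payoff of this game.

B (MAX): max(1, -7) = 1
D (MIN): min(9, -1) = -1
E (MIN): min(-7, 4, 1, -4) = -7
C (MAX): max(-1, -7, 3) = 3
G (MIN): min(4, -2) = -2
H (MIN): min(-4, -2) = -4
I (MIN): min(-1, 0, 1, -3) = -3
J (MIN): min(4, 9, -5) = -5
F (MAX): max(-2, -4, -3, -5) = -2
Root (MIN): min(1, 3, -2) = -2

-2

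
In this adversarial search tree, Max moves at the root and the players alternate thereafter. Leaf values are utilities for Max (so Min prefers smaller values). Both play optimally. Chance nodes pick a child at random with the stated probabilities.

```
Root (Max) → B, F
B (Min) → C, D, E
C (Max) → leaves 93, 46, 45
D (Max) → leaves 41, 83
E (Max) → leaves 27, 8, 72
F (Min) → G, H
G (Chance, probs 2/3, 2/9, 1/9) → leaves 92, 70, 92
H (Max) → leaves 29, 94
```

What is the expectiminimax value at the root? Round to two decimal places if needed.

87.11

C (Max): max(93, 46, 45) = 93
D (Max): max(41, 83) = 83
E (Max): max(27, 8, 72) = 72
B (Min): min(93, 83, 72) = 72
G (Chance): 2/3·92 + 2/9·70 + 1/9·92 = 87.11
H (Max): max(29, 94) = 94
F (Min): min(87.11, 94) = 87.11
Root (Max): max(72, 87.11) = 87.11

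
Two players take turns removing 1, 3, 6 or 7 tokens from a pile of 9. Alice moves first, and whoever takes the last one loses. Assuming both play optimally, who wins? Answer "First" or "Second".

i:   0  1  2  3  4  5  6  7  8  9
     W  L  W  L  W  L  W  W  W  W
Position 9 is W, so the first player wins.

First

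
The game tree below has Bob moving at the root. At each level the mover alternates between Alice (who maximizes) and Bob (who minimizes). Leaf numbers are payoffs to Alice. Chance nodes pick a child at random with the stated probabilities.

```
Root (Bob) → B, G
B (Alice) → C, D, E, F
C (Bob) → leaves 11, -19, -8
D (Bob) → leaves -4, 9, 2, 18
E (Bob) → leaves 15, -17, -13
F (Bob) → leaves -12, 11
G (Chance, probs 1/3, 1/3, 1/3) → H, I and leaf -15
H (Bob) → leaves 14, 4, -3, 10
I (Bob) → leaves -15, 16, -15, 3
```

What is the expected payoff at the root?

-11

C (Bob): min(11, -19, -8) = -19
D (Bob): min(-4, 9, 2, 18) = -4
E (Bob): min(15, -17, -13) = -17
F (Bob): min(-12, 11) = -12
B (Alice): max(-19, -4, -17, -12) = -4
H (Bob): min(14, 4, -3, 10) = -3
I (Bob): min(-15, 16, -15, 3) = -15
G (Chance): 1/3·-3 + 1/3·-15 + 1/3·-15 = -11
Root (Bob): min(-4, -11) = -11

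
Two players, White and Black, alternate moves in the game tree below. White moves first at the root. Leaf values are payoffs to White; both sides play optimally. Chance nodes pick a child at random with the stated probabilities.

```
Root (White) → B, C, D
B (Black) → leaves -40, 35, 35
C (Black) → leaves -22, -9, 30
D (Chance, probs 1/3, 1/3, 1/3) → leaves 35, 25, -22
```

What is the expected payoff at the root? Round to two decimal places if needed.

B (Black): min(-40, 35, 35) = -40
C (Black): min(-22, -9, 30) = -22
D (Chance): 1/3·35 + 1/3·25 + 1/3·-22 = 12.67
Root (White): max(-40, -22, 12.67) = 12.67

12.67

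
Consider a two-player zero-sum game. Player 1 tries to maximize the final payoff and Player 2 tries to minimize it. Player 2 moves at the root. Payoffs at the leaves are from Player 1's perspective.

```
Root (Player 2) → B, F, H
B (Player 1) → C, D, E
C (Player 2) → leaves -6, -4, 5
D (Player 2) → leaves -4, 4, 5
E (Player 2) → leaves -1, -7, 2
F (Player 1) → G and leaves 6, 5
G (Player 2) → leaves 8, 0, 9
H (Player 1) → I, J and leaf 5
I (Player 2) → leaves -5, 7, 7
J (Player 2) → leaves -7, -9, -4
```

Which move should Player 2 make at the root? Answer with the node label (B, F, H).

B

C (Player 2): min(-6, -4, 5) = -6
D (Player 2): min(-4, 4, 5) = -4
E (Player 2): min(-1, -7, 2) = -7
B (Player 1): max(-6, -4, -7) = -4
G (Player 2): min(8, 0, 9) = 0
F (Player 1): max(0, 6, 5) = 6
I (Player 2): min(-5, 7, 7) = -5
J (Player 2): min(-7, -9, -4) = -9
H (Player 1): max(-5, -9, 5) = 5
Root (Player 2): min(-4, 6, 5) = -4
Player 2 picks the child with the lowest value: B (value -4).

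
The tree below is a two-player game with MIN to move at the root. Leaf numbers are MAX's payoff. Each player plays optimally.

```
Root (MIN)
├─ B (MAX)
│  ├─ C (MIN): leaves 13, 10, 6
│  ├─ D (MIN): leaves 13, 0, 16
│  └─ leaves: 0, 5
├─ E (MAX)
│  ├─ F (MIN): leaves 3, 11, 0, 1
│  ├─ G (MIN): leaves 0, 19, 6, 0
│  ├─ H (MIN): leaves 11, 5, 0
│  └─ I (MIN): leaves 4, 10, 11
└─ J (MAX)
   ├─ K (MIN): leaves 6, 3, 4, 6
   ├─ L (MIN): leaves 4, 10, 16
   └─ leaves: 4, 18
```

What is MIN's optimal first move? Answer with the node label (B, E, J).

E

C (MIN): min(13, 10, 6) = 6
D (MIN): min(13, 0, 16) = 0
B (MAX): max(6, 0, 0, 5) = 6
F (MIN): min(3, 11, 0, 1) = 0
G (MIN): min(0, 19, 6, 0) = 0
H (MIN): min(11, 5, 0) = 0
I (MIN): min(4, 10, 11) = 4
E (MAX): max(0, 0, 0, 4) = 4
K (MIN): min(6, 3, 4, 6) = 3
L (MIN): min(4, 10, 16) = 4
J (MAX): max(3, 4, 4, 18) = 18
Root (MIN): min(6, 4, 18) = 4
MIN picks the child with the lowest value: E (value 4).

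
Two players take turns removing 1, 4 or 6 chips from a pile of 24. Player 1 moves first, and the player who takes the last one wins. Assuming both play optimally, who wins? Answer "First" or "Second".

i:   0  1  2  3  4  5  6  7  8  9 10 11 12 13 14 15 16 17 18 19 20 21 22 23 24
     L  W  L  W  W  L  W  L  W  W  L  W  L  W  W  L  W  L  W  W  L  W  L  W  W
Position 24 is W, so the first player wins.

First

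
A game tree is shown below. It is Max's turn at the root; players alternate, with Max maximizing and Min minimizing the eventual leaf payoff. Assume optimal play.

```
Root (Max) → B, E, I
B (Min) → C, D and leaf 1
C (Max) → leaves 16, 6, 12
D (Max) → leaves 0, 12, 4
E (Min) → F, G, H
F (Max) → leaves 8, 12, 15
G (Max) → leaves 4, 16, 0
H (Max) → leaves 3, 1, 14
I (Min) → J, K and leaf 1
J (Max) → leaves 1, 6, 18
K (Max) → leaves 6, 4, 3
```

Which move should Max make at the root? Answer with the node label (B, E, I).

E

C (Max): max(16, 6, 12) = 16
D (Max): max(0, 12, 4) = 12
B (Min): min(16, 12, 1) = 1
F (Max): max(8, 12, 15) = 15
G (Max): max(4, 16, 0) = 16
H (Max): max(3, 1, 14) = 14
E (Min): min(15, 16, 14) = 14
J (Max): max(1, 6, 18) = 18
K (Max): max(6, 4, 3) = 6
I (Min): min(18, 6, 1) = 1
Root (Max): max(1, 14, 1) = 14
Max picks the child with the highest value: E (value 14).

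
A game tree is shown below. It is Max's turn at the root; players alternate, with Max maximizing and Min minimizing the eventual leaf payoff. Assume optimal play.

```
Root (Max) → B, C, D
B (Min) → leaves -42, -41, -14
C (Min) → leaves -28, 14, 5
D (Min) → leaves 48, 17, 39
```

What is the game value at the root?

17

B (Min): min(-42, -41, -14) = -42
C (Min): min(-28, 14, 5) = -28
D (Min): min(48, 17, 39) = 17
Root (Max): max(-42, -28, 17) = 17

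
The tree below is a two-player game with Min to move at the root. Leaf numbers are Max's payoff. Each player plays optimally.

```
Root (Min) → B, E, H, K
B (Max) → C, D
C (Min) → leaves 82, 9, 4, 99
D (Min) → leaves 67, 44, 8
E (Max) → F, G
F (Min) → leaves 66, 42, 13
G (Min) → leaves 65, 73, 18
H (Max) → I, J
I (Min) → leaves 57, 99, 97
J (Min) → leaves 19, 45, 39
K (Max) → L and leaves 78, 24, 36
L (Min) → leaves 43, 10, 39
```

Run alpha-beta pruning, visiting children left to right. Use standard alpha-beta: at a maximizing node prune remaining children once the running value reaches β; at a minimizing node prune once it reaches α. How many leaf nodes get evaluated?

C [α=-∞,β=+∞]: v=4
D [α=4,β=+∞]: v=8
B [α=-∞,β=+∞]: v=8
F [α=-∞,β=8]: v=13
E [α=-∞,β=8]: v=13 after child 1 ≥ β → β-cutoff, skip 1
I [α=-∞,β=8]: v=57
H [α=-∞,β=8]: v=57 after child 1 ≥ β → β-cutoff, skip 1
L [α=-∞,β=8]: v=10
K [α=-∞,β=8]: v=10 after child 1 ≥ β → β-cutoff, skip 3
Root [α=-∞,β=+∞]: v=8
Leaves evaluated: 16 of 25.

16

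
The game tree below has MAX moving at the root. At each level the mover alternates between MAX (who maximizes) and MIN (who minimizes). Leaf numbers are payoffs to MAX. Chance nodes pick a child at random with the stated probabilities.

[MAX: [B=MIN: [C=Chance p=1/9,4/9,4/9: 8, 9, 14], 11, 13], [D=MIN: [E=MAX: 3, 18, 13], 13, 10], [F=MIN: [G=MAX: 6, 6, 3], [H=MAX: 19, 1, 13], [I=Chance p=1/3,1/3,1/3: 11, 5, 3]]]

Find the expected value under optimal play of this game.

11

C (Chance): 1/9·8 + 4/9·9 + 4/9·14 = 11.11
B (MIN): min(11.11, 11, 13) = 11
E (MAX): max(3, 18, 13) = 18
D (MIN): min(18, 13, 10) = 10
G (MAX): max(6, 6, 3) = 6
H (MAX): max(19, 1, 13) = 19
I (Chance): 1/3·11 + 1/3·5 + 1/3·3 = 6.33
F (MIN): min(6, 19, 6.33) = 6
Root (MAX): max(11, 10, 6) = 11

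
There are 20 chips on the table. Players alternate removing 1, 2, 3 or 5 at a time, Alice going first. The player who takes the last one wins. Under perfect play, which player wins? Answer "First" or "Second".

Second

Positions where the player to move wins (W) vs loses (L):
i:   0  1  2  3  4  5  6  7  8  9 10 11 12 13 14 15 16 17 18 19 20
     L  W  W  W  L  W  W  W  L  W  W  W  L  W  W  W  L  W  W  W  L
Position 20 is L, so the second player wins.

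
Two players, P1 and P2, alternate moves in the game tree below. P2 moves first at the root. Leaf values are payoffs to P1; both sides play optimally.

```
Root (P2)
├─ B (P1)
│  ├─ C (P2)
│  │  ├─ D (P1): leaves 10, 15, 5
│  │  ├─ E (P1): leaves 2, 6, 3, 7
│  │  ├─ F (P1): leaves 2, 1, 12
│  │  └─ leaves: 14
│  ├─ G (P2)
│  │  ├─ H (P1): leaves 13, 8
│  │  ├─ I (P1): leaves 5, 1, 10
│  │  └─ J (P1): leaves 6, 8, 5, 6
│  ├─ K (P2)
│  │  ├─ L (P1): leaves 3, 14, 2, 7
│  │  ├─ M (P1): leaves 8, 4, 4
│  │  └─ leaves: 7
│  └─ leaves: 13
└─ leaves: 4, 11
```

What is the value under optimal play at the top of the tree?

4

D (P1): max(10, 15, 5) = 15
E (P1): max(2, 6, 3, 7) = 7
F (P1): max(2, 1, 12) = 12
C (P2): min(15, 7, 12, 14) = 7
H (P1): max(13, 8) = 13
I (P1): max(5, 1, 10) = 10
J (P1): max(6, 8, 5, 6) = 8
G (P2): min(13, 10, 8) = 8
L (P1): max(3, 14, 2, 7) = 14
M (P1): max(8, 4, 4) = 8
K (P2): min(14, 8, 7) = 7
B (P1): max(7, 8, 7, 13) = 13
Root (P2): min(13, 4, 11) = 4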